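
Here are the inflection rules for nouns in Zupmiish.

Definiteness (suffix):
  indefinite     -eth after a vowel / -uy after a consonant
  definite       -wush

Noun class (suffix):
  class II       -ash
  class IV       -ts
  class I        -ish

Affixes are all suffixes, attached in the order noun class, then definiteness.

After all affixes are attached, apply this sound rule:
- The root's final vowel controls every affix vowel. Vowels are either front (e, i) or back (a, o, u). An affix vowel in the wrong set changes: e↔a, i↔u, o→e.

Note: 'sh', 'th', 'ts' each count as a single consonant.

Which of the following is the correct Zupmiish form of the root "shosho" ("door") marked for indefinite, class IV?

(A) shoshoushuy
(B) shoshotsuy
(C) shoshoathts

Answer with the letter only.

B

Attach noun class class IV -ts → shoshots.
Attach definiteness indefinite -uy (after consonant 'ts') → shoshotsuy.
Vowel harmony: no change.
So the correct form is shoshotsuy, option (B).
(A) shoshoushuy is wrong: it uses class I instead of class IV for noun class.
(C) shoshoathts is wrong: it has the affixes in the wrong order.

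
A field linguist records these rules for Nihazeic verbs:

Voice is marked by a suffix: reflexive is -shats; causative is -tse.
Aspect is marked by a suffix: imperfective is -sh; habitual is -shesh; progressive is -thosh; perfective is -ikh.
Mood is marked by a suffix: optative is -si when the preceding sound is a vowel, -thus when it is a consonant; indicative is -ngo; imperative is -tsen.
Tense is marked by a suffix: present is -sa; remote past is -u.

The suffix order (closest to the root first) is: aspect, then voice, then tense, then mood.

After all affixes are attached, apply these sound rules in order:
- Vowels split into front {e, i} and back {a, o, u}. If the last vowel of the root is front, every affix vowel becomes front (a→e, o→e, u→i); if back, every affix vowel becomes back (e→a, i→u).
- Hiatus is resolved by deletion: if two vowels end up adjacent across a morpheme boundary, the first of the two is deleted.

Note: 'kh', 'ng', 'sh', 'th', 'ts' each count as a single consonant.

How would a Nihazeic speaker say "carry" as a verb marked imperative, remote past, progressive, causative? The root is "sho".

shothoshtsutsan

Attach aspect progressive -thosh → shothosh.
Attach voice causative -tse → shothoshtse.
Attach tense remote past -u → shothoshtseu.
Attach mood imperative -tsen → shothoshtseutsen.
Apply vowel harmony: shothoshtseutsen → shothoshtsautsan.
Apply vowel deletion: shothoshtsautsan → shothoshtsutsan.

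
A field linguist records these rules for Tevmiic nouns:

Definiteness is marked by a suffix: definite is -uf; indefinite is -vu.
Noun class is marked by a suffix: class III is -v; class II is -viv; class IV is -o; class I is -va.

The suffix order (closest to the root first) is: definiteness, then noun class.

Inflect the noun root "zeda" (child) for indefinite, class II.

zedavuviv

Attach definiteness indefinite -vu → zedavu.
Attach noun class class II -viv → zedavuviv.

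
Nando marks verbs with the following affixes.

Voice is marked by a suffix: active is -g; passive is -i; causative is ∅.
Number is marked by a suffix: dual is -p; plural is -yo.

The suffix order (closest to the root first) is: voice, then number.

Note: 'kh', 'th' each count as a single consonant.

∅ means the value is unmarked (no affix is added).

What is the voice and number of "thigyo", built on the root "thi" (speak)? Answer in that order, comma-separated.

active, plural

Segment: thi-g-yo.
voice: -g → active.
number: -yo → plural.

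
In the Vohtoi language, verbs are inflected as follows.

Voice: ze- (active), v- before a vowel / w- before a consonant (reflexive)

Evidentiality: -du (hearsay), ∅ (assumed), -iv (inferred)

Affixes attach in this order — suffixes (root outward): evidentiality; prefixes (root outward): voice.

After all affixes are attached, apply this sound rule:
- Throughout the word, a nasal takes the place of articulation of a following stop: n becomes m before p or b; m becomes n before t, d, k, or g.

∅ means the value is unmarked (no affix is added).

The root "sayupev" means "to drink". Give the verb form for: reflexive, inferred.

Attach evidentiality inferred -iv → sayupeviv.
Attach voice reflexive w- (before consonant 's') → wsayupeviv.
Nasal assimilation: no change.

wsayupeviv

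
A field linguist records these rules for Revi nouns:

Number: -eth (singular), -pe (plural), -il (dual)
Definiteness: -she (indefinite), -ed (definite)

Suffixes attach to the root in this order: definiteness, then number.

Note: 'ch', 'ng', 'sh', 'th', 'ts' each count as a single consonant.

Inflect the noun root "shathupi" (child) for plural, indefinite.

Attach definiteness indefinite -she → shathupishe.
Attach number plural -pe → shathupishepe.

shathupishepe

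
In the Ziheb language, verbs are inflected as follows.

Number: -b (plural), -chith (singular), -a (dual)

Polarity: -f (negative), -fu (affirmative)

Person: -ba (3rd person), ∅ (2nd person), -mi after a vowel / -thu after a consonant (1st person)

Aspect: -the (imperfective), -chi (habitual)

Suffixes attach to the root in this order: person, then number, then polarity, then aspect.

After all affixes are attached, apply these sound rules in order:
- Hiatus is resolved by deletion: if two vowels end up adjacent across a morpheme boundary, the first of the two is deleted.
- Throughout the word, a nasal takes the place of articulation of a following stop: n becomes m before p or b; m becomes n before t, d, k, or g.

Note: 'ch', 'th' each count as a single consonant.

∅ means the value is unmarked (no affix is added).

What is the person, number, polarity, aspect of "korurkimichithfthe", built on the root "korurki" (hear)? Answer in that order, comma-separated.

Segment: korurki-mi-chith-f-the.
person: -mi/thu → 1st person.
number: -chith → singular.
polarity: -f → negative.
aspect: -the → imperfective.

1st person, singular, negative, imperfective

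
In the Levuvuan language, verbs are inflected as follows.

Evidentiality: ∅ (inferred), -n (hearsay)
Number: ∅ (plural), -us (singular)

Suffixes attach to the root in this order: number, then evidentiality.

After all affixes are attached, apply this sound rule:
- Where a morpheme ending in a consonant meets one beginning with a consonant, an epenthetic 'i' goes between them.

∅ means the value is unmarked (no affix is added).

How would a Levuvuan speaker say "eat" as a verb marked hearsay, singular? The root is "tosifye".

tosifyeusin

Attach number singular -us → tosifyeus.
Attach evidentiality hearsay -n → tosifyeusn.
Apply epenthesis: tosifyeusn → tosifyeusin.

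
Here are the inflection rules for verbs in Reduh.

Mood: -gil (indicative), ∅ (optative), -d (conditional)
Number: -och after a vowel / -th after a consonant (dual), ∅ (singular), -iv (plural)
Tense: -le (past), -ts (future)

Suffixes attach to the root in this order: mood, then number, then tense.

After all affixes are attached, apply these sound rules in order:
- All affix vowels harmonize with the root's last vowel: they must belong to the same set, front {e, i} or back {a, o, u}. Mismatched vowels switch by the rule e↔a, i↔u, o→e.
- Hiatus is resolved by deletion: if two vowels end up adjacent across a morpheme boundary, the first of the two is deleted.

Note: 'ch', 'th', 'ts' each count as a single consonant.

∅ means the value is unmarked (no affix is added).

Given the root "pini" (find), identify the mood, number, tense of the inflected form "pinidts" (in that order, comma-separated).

conditional, singular, future

Segment: pini-d-ts.
mood: -d → conditional.
number: ∅ → singular.
tense: -ts → future.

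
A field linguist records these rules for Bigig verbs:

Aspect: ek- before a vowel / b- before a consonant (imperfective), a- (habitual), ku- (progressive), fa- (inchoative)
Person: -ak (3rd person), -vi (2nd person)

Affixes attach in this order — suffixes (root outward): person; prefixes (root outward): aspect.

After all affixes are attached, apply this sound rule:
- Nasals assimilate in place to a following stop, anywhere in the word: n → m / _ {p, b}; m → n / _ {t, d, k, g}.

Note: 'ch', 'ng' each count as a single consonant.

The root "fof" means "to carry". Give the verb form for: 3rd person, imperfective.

Attach aspect imperfective b- (before consonant 'f') → bfof.
Attach person 3rd person -ak → bfofak.
Nasal assimilation: no change.

bfofak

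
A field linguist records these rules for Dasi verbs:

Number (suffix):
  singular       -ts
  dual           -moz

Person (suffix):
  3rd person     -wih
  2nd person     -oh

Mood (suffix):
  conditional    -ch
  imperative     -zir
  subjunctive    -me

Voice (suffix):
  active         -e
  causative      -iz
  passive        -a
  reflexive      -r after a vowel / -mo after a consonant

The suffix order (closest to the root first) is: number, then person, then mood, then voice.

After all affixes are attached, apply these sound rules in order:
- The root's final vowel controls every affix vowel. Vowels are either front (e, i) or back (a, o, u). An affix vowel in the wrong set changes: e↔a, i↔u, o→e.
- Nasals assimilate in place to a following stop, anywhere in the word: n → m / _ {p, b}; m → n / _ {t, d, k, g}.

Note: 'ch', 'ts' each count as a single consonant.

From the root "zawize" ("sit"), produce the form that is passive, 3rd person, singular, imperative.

zawizetswihzire

Attach number singular -ts → zawizets.
Attach person 3rd person -wih → zawizetswih.
Attach mood imperative -zir → zawizetswihzir.
Attach voice passive -a → zawizetswihzira.
Apply vowel harmony: zawizetswihzira → zawizetswihzire.
Nasal assimilation: no change.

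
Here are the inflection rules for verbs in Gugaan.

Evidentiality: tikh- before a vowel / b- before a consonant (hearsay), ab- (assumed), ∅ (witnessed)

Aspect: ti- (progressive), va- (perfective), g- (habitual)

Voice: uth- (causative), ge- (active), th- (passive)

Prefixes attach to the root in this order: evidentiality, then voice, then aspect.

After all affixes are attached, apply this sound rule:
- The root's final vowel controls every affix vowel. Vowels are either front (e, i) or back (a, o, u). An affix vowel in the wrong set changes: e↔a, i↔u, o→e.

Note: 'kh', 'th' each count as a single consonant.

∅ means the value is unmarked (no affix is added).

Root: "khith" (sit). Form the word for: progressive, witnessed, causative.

evidentiality = witnessed: zero marking, form stays khith.
Attach voice causative uth- → uthkhith.
Attach aspect progressive ti- → tiuthkhith.
Apply vowel harmony: tiuthkhith → tiithkhith.

tiithkhith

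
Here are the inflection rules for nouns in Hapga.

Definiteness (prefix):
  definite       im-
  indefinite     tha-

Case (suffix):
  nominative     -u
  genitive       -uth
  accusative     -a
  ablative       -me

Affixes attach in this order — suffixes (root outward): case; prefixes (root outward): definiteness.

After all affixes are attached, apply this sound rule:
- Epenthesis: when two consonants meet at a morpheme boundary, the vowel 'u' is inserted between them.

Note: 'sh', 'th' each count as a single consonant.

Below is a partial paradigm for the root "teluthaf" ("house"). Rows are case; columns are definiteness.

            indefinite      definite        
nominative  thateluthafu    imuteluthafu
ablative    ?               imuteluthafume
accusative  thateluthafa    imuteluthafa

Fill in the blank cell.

thateluthafume

Attach definiteness indefinite tha- → thateluthaf.
Attach case ablative -me → thateluthafme.
Apply epenthesis: thateluthafme → thateluthafume.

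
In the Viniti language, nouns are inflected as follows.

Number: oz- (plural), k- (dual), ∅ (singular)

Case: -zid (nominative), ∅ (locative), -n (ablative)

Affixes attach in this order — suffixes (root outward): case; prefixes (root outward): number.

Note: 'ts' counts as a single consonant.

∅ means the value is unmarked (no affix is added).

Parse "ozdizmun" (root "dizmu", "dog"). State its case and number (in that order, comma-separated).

ablative, plural

Segment: oz-dizmu-n.
case: -n → ablative.
number: oz- → plural.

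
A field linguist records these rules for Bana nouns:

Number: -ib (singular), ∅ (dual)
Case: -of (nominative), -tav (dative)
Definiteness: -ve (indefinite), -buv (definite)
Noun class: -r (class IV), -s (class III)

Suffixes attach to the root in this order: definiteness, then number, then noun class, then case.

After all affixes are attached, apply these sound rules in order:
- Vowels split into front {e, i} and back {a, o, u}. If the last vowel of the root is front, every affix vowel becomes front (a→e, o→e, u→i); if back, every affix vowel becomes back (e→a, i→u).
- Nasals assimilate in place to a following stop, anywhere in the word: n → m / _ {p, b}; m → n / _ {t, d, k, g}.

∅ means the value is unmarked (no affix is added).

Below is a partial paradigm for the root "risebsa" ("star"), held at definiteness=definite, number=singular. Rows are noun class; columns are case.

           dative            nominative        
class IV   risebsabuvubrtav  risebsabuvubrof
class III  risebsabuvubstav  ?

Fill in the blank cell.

risebsabuvubsof

Attach definiteness definite -buv → risebsabuv.
Attach number singular -ib → risebsabuvib.
Attach noun class class III -s → risebsabuvibs.
Attach case nominative -of → risebsabuvibsof.
Apply vowel harmony: risebsabuvibsof → risebsabuvubsof.
Nasal assimilation: no change.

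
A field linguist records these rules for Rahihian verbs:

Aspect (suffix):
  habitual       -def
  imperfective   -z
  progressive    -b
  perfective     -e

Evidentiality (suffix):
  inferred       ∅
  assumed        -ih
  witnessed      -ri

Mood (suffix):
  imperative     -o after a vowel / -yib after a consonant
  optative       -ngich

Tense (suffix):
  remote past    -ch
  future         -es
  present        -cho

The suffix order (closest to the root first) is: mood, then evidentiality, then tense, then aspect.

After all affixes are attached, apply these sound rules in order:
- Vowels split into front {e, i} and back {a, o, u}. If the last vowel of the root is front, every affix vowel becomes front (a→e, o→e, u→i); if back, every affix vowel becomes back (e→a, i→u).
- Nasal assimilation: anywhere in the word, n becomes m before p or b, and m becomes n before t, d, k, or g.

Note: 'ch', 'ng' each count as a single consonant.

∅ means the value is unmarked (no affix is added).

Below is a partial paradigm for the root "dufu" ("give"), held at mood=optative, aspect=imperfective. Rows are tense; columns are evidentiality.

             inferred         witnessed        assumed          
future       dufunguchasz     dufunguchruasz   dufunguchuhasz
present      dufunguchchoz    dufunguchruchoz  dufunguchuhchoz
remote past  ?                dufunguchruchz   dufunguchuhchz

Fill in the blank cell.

Attach mood optative -ngich → dufungich.
evidentiality = inferred: zero marking, form stays dufungich.
Attach tense remote past -ch → dufungichch.
Attach aspect imperfective -z → dufungichchz.
Apply vowel harmony: dufungichchz → dufunguchchz.
Nasal assimilation: no change.

dufunguchchz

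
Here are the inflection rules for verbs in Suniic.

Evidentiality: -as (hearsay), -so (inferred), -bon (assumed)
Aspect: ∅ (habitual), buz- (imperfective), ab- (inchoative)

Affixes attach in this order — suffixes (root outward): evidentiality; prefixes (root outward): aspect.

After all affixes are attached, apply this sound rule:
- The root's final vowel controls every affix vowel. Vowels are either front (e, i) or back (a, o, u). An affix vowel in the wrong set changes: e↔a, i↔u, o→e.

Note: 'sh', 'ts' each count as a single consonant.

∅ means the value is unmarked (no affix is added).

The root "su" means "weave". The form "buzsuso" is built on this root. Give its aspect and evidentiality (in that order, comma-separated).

imperfective, inferred

Segment: buz-su-so.
aspect: buz- → imperfective.
evidentiality: -so → inferred.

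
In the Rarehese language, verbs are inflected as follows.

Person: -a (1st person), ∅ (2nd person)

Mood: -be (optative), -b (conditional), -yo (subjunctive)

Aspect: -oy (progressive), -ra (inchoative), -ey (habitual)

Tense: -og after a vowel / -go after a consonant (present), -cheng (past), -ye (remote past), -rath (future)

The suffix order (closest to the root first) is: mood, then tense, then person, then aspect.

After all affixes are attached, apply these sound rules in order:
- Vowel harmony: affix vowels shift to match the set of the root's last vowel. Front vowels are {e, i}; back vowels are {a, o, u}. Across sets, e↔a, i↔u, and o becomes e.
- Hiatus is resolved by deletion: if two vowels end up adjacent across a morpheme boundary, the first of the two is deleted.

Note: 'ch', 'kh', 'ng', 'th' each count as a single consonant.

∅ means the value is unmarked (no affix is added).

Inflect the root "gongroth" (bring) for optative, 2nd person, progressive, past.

gongrothbachangoy

Attach mood optative -be → gongrothbe.
Attach tense past -cheng → gongrothbecheng.
person = 2nd person: zero marking, form stays gongrothbecheng.
Attach aspect progressive -oy → gongrothbechengoy.
Apply vowel harmony: gongrothbechengoy → gongrothbachangoy.
Vowel deletion: no change.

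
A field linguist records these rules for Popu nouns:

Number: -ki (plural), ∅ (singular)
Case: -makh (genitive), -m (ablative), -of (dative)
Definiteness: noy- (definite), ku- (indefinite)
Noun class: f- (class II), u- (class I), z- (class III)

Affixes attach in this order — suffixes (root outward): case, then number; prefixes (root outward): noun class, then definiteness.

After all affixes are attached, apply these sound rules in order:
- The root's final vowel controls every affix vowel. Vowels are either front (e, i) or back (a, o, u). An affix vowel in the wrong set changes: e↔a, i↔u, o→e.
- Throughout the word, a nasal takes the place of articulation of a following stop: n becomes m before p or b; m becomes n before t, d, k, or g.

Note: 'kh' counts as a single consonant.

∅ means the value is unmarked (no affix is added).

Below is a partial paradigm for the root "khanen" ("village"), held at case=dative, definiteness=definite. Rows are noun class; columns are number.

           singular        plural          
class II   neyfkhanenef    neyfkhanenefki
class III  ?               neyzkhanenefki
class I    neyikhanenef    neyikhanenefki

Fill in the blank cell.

neyzkhanenef

Attach case dative -of → khanenof.
Attach noun class class III z- → zkhanenof.
Attach definiteness definite noy- → noyzkhanenof.
number = singular: zero marking, form stays noyzkhanenof.
Apply vowel harmony: noyzkhanenof → neyzkhanenef.
Nasal assimilation: no change.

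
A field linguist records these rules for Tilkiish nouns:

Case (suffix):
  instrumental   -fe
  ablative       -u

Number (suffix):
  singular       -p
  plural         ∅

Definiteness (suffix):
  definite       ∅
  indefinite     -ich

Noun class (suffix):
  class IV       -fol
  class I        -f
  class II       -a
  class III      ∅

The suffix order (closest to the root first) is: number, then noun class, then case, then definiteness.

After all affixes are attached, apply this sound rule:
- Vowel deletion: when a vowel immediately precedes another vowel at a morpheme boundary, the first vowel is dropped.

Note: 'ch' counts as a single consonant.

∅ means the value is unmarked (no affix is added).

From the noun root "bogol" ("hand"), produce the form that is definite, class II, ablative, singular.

Attach number singular -p → bogolp.
Attach noun class class II -a → bogolpa.
Attach case ablative -u → bogolpau.
definiteness = definite: zero marking, form stays bogolpau.
Apply vowel deletion: bogolpau → bogolpu.

bogolpu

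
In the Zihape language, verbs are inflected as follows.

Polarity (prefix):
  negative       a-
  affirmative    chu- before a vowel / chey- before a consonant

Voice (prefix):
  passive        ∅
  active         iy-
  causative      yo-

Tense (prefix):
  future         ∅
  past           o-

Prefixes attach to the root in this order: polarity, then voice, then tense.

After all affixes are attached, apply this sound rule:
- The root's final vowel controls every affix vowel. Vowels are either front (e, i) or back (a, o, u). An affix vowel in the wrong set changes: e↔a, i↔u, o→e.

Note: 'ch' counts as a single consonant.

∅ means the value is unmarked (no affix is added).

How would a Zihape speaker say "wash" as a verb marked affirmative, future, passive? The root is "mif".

cheymif

Attach polarity affirmative chey- (before consonant 'm') → cheymif.
voice = passive: zero marking, form stays cheymif.
tense = future: zero marking, form stays cheymif.
Vowel harmony: no change.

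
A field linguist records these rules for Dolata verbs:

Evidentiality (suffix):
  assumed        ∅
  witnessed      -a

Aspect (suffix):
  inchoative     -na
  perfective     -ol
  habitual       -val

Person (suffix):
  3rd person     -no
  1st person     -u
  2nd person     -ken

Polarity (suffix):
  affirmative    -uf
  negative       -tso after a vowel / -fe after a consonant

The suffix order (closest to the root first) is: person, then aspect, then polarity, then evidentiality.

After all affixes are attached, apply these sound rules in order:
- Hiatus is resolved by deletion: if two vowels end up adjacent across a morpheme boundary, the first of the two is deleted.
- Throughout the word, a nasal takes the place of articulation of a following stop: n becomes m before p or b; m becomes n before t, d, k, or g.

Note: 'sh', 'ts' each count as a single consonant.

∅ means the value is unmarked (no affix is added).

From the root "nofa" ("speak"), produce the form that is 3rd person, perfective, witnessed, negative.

nofanolfa

Attach person 3rd person -no → nofano.
Attach aspect perfective -ol → nofanool.
Attach polarity negative -fe (after consonant 'l') → nofanoolfe.
Attach evidentiality witnessed -a → nofanoolfea.
Apply vowel deletion: nofanoolfea → nofanolfa.
Nasal assimilation: no change.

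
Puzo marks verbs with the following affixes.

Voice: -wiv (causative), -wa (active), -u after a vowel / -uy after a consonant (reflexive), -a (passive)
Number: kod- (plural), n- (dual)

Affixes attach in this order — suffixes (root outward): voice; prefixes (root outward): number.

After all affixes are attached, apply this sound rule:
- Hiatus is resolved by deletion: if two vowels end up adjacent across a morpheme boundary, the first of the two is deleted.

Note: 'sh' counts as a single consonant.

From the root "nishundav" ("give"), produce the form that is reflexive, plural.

kodnishundavuy

Attach number plural kod- → kodnishundav.
Attach voice reflexive -uy (after consonant 'v') → kodnishundavuy.
Vowel deletion: no change.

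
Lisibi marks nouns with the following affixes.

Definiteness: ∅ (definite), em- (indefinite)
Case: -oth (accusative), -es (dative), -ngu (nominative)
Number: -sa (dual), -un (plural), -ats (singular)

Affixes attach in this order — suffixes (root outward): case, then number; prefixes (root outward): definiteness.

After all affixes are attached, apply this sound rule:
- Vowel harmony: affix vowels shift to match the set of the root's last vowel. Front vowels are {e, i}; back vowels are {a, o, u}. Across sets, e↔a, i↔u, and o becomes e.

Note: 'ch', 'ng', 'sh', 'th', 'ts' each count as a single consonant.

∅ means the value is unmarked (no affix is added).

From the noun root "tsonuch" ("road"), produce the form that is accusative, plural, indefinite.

Attach definiteness indefinite em- → emtsonuch.
Attach case accusative -oth → emtsonuchoth.
Attach number plural -un → emtsonuchothun.
Apply vowel harmony: emtsonuchothun → amtsonuchothun.

amtsonuchothun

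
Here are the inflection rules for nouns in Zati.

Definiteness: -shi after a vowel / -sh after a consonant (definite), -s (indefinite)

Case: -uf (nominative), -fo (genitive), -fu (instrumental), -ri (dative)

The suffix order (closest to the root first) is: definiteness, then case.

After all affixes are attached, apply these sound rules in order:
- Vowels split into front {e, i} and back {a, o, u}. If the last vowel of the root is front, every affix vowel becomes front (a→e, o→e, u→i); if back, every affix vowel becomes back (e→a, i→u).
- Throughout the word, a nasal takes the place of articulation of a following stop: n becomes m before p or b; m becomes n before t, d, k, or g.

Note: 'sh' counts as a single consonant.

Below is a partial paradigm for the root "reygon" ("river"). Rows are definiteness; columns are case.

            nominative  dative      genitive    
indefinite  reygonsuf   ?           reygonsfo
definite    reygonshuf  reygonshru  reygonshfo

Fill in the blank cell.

reygonsru

Attach definiteness indefinite -s → reygons.
Attach case dative -ri → reygonsri.
Apply vowel harmony: reygonsri → reygonsru.
Nasal assimilation: no change.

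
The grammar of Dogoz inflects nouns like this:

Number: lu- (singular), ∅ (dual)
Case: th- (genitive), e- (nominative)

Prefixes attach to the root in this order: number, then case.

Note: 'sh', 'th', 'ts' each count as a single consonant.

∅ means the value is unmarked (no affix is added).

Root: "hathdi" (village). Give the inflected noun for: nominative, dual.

number = dual: zero marking, form stays hathdi.
Attach case nominative e- → ehathdi.

ehathdi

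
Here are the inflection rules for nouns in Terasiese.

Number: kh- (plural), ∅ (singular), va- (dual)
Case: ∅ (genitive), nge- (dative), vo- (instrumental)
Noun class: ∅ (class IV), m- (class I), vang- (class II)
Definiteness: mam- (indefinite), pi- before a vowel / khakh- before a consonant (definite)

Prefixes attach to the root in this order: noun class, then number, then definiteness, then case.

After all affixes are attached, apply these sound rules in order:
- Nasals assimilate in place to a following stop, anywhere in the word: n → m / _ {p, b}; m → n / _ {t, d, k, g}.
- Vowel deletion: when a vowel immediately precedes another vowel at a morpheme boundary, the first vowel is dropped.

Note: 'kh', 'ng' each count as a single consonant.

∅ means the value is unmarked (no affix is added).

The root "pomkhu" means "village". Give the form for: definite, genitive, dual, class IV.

noun class = class IV: zero marking, form stays pomkhu.
Attach number dual va- → vapomkhu.
Attach definiteness definite khakh- (before consonant 'v') → khakhvapomkhu.
case = genitive: zero marking, form stays khakhvapomkhu.
Nasal assimilation: no change.
Vowel deletion: no change.

khakhvapomkhu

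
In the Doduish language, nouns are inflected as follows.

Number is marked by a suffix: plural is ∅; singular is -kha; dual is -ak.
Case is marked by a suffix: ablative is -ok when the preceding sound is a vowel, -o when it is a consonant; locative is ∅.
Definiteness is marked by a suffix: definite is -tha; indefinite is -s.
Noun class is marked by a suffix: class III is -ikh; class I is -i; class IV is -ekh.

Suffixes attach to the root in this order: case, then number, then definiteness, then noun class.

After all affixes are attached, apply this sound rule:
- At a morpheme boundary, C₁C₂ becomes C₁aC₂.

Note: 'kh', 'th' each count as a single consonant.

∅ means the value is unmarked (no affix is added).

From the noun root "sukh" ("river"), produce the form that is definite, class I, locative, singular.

sukhakhathai

case = locative: zero marking, form stays sukh.
Attach number singular -kha → sukhkha.
Attach definiteness definite -tha → sukhkhatha.
Attach noun class class I -i → sukhkhathai.
Apply epenthesis: sukhkhathai → sukhakhathai.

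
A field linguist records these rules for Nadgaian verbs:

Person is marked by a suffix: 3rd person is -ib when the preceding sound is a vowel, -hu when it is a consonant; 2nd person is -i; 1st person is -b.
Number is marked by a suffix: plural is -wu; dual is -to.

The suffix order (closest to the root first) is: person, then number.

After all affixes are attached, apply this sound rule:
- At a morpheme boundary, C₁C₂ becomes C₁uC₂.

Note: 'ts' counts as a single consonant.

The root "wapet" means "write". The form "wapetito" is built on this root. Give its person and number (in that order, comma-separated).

2nd person, dual

Segment: wapet-i-to.
person: -i → 2nd person.
number: -to → dual.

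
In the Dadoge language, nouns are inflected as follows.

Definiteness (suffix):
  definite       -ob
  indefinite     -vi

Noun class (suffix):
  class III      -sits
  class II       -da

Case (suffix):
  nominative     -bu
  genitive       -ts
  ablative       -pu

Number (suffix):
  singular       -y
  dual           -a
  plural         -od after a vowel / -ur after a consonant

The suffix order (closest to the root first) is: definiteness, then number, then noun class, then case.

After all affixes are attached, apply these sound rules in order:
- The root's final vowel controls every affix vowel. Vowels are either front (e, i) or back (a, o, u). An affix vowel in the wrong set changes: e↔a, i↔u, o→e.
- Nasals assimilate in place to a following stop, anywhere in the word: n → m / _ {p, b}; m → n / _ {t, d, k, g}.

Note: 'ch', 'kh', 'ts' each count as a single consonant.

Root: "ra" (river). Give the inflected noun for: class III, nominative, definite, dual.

raobasutsbu

Attach definiteness definite -ob → raob.
Attach number dual -a → raoba.
Attach noun class class III -sits → raobasits.
Attach case nominative -bu → raobasitsbu.
Apply vowel harmony: raobasitsbu → raobasutsbu.
Nasal assimilation: no change.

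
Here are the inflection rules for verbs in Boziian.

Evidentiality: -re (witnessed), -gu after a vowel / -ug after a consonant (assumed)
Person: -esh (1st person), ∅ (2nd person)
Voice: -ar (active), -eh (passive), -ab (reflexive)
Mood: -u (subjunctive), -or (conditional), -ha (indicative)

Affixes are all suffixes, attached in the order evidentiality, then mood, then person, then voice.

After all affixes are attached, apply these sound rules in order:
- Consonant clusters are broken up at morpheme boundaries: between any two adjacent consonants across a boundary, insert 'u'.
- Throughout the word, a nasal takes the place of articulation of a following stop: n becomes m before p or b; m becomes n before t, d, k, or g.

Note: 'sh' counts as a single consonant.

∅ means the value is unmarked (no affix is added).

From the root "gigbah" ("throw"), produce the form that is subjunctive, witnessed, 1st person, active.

Attach evidentiality witnessed -re → gigbahre.
Attach mood subjunctive -u → gigbahreu.
Attach person 1st person -esh → gigbahreuesh.
Attach voice active -ar → gigbahreueshar.
Apply epenthesis: gigbahreueshar → gigbahureueshar.
Nasal assimilation: no change.

gigbahureueshar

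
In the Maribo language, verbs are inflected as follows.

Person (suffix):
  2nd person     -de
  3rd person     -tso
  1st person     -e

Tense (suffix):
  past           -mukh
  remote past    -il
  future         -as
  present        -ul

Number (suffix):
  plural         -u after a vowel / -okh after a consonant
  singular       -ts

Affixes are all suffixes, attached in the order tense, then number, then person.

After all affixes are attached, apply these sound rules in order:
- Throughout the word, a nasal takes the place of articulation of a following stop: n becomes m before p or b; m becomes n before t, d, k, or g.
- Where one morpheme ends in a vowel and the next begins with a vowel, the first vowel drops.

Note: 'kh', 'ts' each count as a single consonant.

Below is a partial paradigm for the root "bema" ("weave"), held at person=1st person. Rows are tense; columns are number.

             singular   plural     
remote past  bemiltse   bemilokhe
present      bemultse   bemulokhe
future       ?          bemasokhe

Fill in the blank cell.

Attach tense future -as → bemaas.
Attach number singular -ts → bemaasts.
Attach person 1st person -e → bemaastse.
Nasal assimilation: no change.
Apply vowel deletion: bemaastse → bemastse.

bemastse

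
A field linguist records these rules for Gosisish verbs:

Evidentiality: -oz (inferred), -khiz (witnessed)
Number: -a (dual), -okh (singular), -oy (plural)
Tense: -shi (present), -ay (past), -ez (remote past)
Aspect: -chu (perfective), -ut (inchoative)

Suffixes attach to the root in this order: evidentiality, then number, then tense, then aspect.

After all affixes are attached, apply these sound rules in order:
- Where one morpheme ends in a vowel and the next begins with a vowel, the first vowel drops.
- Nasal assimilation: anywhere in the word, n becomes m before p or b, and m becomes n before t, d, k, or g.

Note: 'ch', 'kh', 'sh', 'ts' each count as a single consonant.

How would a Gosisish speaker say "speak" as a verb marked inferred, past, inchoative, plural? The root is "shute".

Attach evidentiality inferred -oz → shuteoz.
Attach number plural -oy → shuteozoy.
Attach tense past -ay → shuteozoyay.
Attach aspect inchoative -ut → shuteozoyayut.
Apply vowel deletion: shuteozoyayut → shutozoyayut.
Nasal assimilation: no change.

shutozoyayut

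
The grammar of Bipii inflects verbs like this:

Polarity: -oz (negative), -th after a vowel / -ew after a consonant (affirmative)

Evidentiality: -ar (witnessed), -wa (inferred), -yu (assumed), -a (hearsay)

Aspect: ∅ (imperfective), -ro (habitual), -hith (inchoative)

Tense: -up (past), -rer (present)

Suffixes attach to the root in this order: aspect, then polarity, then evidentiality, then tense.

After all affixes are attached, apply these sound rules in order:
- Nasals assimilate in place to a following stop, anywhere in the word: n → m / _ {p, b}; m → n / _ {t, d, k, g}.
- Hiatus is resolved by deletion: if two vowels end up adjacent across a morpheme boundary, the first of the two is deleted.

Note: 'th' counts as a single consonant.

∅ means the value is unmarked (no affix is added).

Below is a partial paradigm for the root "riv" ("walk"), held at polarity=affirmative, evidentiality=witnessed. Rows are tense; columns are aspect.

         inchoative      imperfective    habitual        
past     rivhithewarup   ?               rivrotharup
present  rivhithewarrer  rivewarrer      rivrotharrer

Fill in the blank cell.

aspect = imperfective: zero marking, form stays riv.
Attach polarity affirmative -ew (after consonant 'v') → rivew.
Attach evidentiality witnessed -ar → rivewar.
Attach tense past -up → rivewarup.
Nasal assimilation: no change.
Vowel deletion: no change.

rivewarup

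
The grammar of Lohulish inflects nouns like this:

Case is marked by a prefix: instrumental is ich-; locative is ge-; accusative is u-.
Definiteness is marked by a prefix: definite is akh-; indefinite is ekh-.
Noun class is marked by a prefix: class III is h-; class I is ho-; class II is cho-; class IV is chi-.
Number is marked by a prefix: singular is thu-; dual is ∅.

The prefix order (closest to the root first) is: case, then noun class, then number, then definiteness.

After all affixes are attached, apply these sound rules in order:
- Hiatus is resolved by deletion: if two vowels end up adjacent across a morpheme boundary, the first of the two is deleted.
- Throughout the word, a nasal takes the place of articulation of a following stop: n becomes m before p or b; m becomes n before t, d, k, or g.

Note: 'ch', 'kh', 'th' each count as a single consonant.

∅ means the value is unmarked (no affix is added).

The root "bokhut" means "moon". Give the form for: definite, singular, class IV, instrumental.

akhthuchichbokhut

Attach case instrumental ich- → ichbokhut.
Attach noun class class IV chi- → chiichbokhut.
Attach number singular thu- → thuchiichbokhut.
Attach definiteness definite akh- → akhthuchiichbokhut.
Apply vowel deletion: akhthuchiichbokhut → akhthuchichbokhut.
Nasal assimilation: no change.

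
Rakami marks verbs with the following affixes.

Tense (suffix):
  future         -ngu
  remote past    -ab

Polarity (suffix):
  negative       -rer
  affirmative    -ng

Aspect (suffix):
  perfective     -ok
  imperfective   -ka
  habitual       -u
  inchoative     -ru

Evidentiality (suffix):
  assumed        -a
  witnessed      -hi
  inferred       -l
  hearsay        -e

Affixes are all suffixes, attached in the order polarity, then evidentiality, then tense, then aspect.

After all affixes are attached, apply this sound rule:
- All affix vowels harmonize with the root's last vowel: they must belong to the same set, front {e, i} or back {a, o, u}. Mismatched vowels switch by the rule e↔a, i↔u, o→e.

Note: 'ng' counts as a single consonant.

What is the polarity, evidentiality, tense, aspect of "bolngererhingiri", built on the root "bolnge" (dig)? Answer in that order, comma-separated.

Segment: bolnge-rer-hi-ngu-ru.
polarity: -rer → negative.
evidentiality: -hi → witnessed.
tense: -ngu → future.
aspect: -ru → inchoative.

negative, witnessed, future, inchoative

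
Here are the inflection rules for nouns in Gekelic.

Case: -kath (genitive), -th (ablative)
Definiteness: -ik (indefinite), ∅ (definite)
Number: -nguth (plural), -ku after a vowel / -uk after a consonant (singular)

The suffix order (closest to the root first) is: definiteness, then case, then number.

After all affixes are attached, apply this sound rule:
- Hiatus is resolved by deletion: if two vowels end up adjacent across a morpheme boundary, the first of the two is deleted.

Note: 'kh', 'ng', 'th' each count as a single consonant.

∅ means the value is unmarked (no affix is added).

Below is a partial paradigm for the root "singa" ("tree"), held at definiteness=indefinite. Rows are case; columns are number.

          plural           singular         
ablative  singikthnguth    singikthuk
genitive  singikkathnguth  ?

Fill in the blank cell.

Attach definiteness indefinite -ik → singaik.
Attach case genitive -kath → singaikkath.
Attach number singular -uk (after consonant 'th') → singaikkathuk.
Apply vowel deletion: singaikkathuk → singikkathuk.

singikkathuk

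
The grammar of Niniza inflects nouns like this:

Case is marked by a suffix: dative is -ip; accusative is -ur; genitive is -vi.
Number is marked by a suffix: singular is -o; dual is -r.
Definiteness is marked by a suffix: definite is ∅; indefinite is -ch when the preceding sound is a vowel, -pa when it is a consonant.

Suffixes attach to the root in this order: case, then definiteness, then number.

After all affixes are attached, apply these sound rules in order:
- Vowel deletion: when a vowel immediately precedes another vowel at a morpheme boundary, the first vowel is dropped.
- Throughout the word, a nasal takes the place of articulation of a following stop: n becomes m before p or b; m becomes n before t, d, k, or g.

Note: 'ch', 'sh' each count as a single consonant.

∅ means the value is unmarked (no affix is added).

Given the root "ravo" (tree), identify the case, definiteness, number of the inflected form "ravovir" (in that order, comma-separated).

genitive, definite, dual

Segment: ravo-vi-r.
case: -vi → genitive.
definiteness: ∅ → definite.
number: -r → dual.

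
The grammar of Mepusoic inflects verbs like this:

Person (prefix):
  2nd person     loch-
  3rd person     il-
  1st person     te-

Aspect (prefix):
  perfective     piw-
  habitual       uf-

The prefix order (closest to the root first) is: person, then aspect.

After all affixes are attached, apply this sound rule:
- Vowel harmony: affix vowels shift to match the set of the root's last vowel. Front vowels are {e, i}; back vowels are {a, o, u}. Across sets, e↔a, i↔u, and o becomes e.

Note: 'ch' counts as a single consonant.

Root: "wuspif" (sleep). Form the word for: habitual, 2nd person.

iflechwuspif

Attach person 2nd person loch- → lochwuspif.
Attach aspect habitual uf- → uflochwuspif.
Apply vowel harmony: uflochwuspif → iflechwuspif.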